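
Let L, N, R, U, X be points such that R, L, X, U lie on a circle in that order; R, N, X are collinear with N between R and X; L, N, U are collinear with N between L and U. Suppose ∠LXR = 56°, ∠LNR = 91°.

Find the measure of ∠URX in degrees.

∠URX = 35°

1. ∠LUR = 56°  [same arc RL]
2. ∠UNX = 91°  [vertical angles at N]
3. ∠RNU = 89°  [linear pair at N on RX]
4. ∠URX = 35°  [△RNU]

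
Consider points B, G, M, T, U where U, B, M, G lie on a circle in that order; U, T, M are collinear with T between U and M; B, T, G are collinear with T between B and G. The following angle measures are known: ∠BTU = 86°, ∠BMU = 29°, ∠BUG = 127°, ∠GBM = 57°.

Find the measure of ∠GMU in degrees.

1. ∠GTM = 86°  [vertical angles at T]
2. ∠BMG = 53°  [cyclic UBMG, opposite ∠U+∠M]
3. ∠BGM = 70°  [△BMG]
4. ∠GMU = 24°  [△MTG]

∠GMU = 24°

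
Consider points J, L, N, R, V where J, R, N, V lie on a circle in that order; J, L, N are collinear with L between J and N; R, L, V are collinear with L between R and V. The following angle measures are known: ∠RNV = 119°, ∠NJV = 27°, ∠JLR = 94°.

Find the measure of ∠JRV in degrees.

∠JRV = 52°

1. ∠NRV = 27°  [same arc NV]
2. ∠NLV = 94°  [vertical angles at L]
3. ∠NVR = 34°  [△RNV]
4. ∠JNV = 52°  [△NLV]
5. ∠JRV = 52°  [same arc JV]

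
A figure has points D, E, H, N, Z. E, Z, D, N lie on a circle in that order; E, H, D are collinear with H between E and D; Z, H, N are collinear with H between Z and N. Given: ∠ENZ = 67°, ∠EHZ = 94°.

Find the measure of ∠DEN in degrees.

∠DEN = 27°

1. ∠EDZ = 67°  [same arc EZ]
2. ∠DHZ = 86°  [linear pair at H on ED]
3. ∠DZN = 27°  [△ZHD]
4. ∠DEN = 27°  [same arc DN]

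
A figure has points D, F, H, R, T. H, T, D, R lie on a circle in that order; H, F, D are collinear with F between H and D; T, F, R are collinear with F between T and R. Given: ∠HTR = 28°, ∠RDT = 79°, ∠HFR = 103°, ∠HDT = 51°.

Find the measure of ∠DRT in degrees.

∠DRT = 75°

1. ∠HDR = 28°  [same arc HR]
2. ∠DFR = 77°  [linear pair at F on HD]
3. ∠DRT = 75°  [△DFR]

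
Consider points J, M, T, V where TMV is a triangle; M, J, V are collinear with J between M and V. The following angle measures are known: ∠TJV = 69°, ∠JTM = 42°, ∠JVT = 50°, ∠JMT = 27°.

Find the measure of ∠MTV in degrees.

1. ∠MVT = 50°  [J on ray VM]
2. ∠TMV = 27°  [J on ray MV]
3. ∠MTV = 103°  [△TMV]

∠MTV = 103°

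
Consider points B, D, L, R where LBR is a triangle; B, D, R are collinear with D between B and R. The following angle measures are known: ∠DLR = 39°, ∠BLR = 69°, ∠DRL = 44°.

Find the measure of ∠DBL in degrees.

∠DBL = 67°

1. ∠BRL = 44°  [D on ray RB]
2. ∠LBR = 67°  [△LBR]
3. ∠DBL = 67°  [D on ray BR]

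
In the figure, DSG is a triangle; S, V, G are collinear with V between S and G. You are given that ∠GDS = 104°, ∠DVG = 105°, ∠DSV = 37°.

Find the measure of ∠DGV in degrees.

1. ∠DSG = 37°  [V on ray SG]
2. ∠DGS = 39°  [△DSG]
3. ∠DGV = 39°  [V on ray GS]

∠DGV = 39°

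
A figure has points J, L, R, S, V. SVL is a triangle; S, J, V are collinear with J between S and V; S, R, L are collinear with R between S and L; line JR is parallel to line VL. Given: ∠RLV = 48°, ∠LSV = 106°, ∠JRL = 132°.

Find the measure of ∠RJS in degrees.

1. ∠SLV = 48°  [R on ray LS]
2. ∠LVS = 26°  [△SVL]
3. ∠RJS = 26°  [JR∥VL, corresponding at J]

∠RJS = 26°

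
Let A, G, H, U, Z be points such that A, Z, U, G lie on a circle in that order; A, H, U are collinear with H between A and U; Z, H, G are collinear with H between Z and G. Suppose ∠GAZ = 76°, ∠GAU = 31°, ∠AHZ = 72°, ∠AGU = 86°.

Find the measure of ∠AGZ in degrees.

1. ∠GZU = 31°  [same arc UG]
2. ∠UHZ = 108°  [linear pair at H on AU]
3. ∠AUZ = 41°  [△ZHU]
4. ∠AGZ = 41°  [same arc AZ]

∠AGZ = 41°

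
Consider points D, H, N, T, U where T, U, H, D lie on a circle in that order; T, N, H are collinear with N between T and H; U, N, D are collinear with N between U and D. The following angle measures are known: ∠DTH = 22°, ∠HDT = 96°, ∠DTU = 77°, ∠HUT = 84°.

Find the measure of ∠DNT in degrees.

∠DNT = 117°

1. ∠DUH = 22°  [same arc HD]
2. ∠DHT = 62°  [△THD]
3. ∠DHU = 103°  [cyclic TUHD, opposite ∠T+∠H]
4. ∠HDU = 55°  [△UHD]
5. ∠DNH = 63°  [△HND]
6. ∠DNT = 117°  [linear pair at N on TH]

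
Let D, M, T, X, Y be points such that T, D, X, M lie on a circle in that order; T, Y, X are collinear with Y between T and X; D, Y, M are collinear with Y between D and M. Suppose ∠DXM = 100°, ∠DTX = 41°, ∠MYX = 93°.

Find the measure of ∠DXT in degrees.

1. ∠DMX = 41°  [same arc DX]
2. ∠DYT = 93°  [vertical angles at Y]
3. ∠MDX = 39°  [△DXM]
4. ∠DYX = 87°  [linear pair at Y on TX]
5. ∠DXT = 54°  [△DYX]

∠DXT = 54°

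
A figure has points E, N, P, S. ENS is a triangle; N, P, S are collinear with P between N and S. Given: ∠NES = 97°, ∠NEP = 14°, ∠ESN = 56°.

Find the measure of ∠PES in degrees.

1. ∠ENS = 27°  [△ENS]
2. ∠ESP = 56°  [P on ray SN]
3. ∠ENP = 27°  [P on ray NS]
4. ∠EPN = 139°  [△ENP]
5. ∠EPS = 41°  [linear pair at P on NS]
6. ∠PES = 83°  [△EPS]

∠PES = 83°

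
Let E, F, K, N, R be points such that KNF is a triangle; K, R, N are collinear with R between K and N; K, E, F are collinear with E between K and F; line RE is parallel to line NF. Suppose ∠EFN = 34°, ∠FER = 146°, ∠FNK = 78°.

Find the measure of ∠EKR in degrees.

∠EKR = 68°

1. ∠KER = 34°  [linear pair at E on KF]
2. ∠ERK = 78°  [RE∥NF, corresponding at R]
3. ∠EKR = 68°  [△KRE]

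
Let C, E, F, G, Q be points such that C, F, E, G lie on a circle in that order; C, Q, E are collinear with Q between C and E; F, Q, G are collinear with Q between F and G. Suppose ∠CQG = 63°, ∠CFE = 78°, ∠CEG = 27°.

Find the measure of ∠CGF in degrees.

1. ∠CGE = 102°  [cyclic CFEG, opposite ∠F+∠G]
2. ∠ECG = 51°  [△CEG]
3. ∠CGF = 66°  [△CQG]

∠CGF = 66°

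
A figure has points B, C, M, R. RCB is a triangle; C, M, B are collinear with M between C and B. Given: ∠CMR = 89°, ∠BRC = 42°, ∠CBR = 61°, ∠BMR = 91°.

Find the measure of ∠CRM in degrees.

∠CRM = 14°

1. ∠BCR = 77°  [△RCB]
2. ∠MCR = 77°  [M on ray CB]
3. ∠CRM = 14°  [△RCM]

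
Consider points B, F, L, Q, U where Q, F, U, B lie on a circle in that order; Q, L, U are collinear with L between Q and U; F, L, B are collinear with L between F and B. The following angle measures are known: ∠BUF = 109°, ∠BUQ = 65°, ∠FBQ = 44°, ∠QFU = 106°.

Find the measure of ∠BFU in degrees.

1. ∠QBU = 74°  [cyclic QFUB, opposite ∠F+∠B]
2. ∠BQU = 41°  [△QUB]
3. ∠BFU = 41°  [same arc UB]

∠BFU = 41°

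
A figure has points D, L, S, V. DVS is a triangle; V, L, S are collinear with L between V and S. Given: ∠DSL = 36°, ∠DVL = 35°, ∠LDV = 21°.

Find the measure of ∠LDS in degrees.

∠LDS = 88°

1. ∠DLV = 124°  [△DVL]
2. ∠DLS = 56°  [linear pair at L on VS]
3. ∠LDS = 88°  [△DLS]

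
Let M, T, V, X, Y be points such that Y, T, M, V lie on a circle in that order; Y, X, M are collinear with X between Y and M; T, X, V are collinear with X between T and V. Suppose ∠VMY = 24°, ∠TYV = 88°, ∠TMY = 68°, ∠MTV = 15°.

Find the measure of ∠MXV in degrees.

1. ∠TMV = 92°  [cyclic YTMV, opposite ∠Y+∠M]
2. ∠MVT = 73°  [△TMV]
3. ∠MXV = 83°  [△MXV]

∠MXV = 83°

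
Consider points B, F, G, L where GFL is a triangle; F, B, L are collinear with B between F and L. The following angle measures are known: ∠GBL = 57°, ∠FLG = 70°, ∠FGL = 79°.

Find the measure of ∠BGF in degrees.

1. ∠FBG = 123°  [linear pair at B on FL]
2. ∠GFL = 31°  [△GFL]
3. ∠BFG = 31°  [B on ray FL]
4. ∠BGF = 26°  [△GFB]

∠BGF = 26°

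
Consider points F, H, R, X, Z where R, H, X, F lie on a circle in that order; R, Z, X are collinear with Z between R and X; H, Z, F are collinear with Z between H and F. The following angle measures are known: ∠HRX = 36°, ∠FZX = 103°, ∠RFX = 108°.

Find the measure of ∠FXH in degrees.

1. ∠HFX = 36°  [same arc HX]
2. ∠FXR = 41°  [△XZF]
3. ∠FRX = 31°  [△RXF]
4. ∠FHX = 31°  [same arc XF]
5. ∠FXH = 113°  [△HXF]

∠FXH = 113°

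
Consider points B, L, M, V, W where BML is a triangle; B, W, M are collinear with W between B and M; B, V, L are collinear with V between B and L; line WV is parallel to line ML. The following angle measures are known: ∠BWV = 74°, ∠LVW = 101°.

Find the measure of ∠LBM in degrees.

1. ∠BVW = 79°  [linear pair at V on BL]
2. ∠VBW = 27°  [△BWV]
3. ∠LBM = 27°  [W on BM, V on BL]

∠LBM = 27°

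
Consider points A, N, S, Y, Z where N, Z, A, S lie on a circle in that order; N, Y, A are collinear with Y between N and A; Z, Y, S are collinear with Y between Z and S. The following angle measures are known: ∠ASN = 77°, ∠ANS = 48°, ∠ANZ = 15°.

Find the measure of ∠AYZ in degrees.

∠AYZ = 70°

1. ∠AZN = 103°  [cyclic NZAS, opposite ∠Z+∠S]
2. ∠AZS = 48°  [same arc AS]
3. ∠NAZ = 62°  [△NZA]
4. ∠AYZ = 70°  [△ZYA]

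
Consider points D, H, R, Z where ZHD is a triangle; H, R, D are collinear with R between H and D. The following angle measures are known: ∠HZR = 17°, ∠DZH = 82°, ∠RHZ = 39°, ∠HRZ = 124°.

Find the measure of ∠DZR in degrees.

1. ∠DHZ = 39°  [R on ray HD]
2. ∠DRZ = 56°  [linear pair at R on HD]
3. ∠HDZ = 59°  [△ZHD]
4. ∠RDZ = 59°  [R on ray DH]
5. ∠DZR = 65°  [△ZRD]

∠DZR = 65°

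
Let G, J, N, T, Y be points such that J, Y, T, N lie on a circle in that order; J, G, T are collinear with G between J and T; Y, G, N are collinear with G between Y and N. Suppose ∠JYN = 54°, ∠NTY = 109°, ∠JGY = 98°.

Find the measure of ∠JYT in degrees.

1. ∠TJY = 28°  [△JGY]
2. ∠NJY = 71°  [cyclic JYTN, opposite ∠J+∠T]
3. ∠JNY = 55°  [△JYN]
4. ∠JTY = 55°  [same arc JY]
5. ∠JYT = 97°  [△JYT]

∠JYT = 97°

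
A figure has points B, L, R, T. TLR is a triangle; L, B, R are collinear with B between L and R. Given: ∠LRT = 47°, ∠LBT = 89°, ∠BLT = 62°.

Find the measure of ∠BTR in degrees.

∠BTR = 42°

1. ∠BRT = 47°  [B on ray RL]
2. ∠RBT = 91°  [linear pair at B on LR]
3. ∠BTR = 42°  [△TBR]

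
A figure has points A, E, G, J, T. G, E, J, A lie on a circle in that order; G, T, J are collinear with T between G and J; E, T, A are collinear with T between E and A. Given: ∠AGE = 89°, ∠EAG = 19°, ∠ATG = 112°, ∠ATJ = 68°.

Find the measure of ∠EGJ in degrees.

∠EGJ = 40°

1. ∠AEG = 72°  [△GEA]
2. ∠ETG = 68°  [vertical angles at T]
3. ∠EGJ = 40°  [△GTE]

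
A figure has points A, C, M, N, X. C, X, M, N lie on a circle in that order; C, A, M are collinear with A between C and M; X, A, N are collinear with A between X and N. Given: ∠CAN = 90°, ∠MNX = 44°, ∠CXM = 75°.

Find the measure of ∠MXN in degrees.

∠MXN = 29°

1. ∠MAX = 90°  [vertical angles at A]
2. ∠MCX = 44°  [same arc XM]
3. ∠CMX = 61°  [△CXM]
4. ∠MXN = 29°  [△XAM]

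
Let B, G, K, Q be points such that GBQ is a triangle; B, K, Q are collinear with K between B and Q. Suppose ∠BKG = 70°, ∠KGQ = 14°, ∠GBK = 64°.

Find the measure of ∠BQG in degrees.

∠BQG = 56°

1. ∠GKQ = 110°  [linear pair at K on BQ]
2. ∠GQK = 56°  [△GKQ]
3. ∠BQG = 56°  [K on ray QB]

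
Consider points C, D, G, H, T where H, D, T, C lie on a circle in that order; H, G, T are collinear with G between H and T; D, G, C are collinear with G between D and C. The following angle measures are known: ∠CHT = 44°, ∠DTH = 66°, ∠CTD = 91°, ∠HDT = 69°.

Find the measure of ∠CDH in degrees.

1. ∠DCH = 66°  [same arc HD]
2. ∠CHD = 89°  [cyclic HDTC, opposite ∠H+∠T]
3. ∠CDH = 25°  [△HDC]

∠CDH = 25°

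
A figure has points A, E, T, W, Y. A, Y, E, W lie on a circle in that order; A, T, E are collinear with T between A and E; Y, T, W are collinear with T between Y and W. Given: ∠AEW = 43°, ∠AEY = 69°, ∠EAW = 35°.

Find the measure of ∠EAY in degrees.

∠EAY = 33°

1. ∠AWE = 102°  [△AEW]
2. ∠AYE = 78°  [cyclic AYEW, opposite ∠Y+∠W]
3. ∠EAY = 33°  [△AYE]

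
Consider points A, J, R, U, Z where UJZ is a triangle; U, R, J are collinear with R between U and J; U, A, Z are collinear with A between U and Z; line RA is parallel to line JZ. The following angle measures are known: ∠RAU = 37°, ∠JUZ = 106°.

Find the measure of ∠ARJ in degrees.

∠ARJ = 143°

1. ∠JZU = 37°  [RA∥JZ, corresponding at A]
2. ∠UJZ = 37°  [△UJZ]
3. ∠ARU = 37°  [RA∥JZ, corresponding at R]
4. ∠ARJ = 143°  [linear pair at R on UJ]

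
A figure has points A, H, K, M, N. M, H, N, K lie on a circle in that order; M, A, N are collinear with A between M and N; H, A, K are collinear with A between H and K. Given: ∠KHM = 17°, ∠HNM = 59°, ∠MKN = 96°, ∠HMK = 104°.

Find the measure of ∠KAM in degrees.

1. ∠KNM = 17°  [same arc MK]
2. ∠HKM = 59°  [△MHK]
3. ∠KMN = 67°  [△MNK]
4. ∠KAM = 54°  [△MAK]

∠KAM = 54°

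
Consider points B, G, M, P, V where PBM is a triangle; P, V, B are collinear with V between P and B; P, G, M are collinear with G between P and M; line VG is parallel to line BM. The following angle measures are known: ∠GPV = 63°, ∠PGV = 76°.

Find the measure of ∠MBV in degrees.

1. ∠GVP = 41°  [△PVG]
2. ∠BVG = 139°  [linear pair at V on PB]
3. ∠MBV = 41°  [VG∥BM, co-interior at B–V]

∠MBV = 41°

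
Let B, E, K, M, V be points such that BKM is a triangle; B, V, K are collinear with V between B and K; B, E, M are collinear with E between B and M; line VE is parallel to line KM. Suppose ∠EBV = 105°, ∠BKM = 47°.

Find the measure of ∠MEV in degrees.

∠MEV = 152°

1. ∠KBM = 105°  [V on BK, E on BM]
2. ∠BMK = 28°  [△BKM]
3. ∠BEV = 28°  [VE∥KM, corresponding at E]
4. ∠MEV = 152°  [linear pair at E on BM]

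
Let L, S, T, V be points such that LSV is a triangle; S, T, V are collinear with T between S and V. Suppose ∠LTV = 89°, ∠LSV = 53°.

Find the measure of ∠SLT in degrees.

1. ∠LTS = 91°  [linear pair at T on SV]
2. ∠LST = 53°  [T on ray SV]
3. ∠SLT = 36°  [△LST]

∠SLT = 36°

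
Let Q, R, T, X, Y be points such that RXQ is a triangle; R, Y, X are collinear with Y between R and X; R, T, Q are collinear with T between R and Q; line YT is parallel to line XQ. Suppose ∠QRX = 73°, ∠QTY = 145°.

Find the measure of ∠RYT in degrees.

∠RYT = 72°

1. ∠TRY = 73°  [Y on RX, T on RQ]
2. ∠RTY = 35°  [linear pair at T on RQ]
3. ∠RYT = 72°  [△RYT]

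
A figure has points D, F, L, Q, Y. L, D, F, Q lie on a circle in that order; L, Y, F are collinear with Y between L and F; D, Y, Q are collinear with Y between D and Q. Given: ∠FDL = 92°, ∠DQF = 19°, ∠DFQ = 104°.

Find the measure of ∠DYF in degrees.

∠DYF = 54°

1. ∠DLF = 19°  [same arc DF]
2. ∠FDQ = 57°  [△DFQ]
3. ∠DFL = 69°  [△LDF]
4. ∠DYF = 54°  [△DYF]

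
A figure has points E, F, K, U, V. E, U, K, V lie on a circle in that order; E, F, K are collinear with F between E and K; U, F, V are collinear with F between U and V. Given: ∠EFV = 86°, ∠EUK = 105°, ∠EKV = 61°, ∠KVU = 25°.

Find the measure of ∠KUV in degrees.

1. ∠EVK = 75°  [cyclic EUKV, opposite ∠U+∠V]
2. ∠KEV = 44°  [△EKV]
3. ∠KUV = 44°  [same arc KV]

∠KUV = 44°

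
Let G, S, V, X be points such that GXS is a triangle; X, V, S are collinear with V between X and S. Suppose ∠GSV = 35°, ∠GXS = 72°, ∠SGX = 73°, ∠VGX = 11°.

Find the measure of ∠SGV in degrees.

∠SGV = 62°

1. ∠GXV = 72°  [V on ray XS]
2. ∠GVX = 97°  [△GXV]
3. ∠GVS = 83°  [linear pair at V on XS]
4. ∠SGV = 62°  [△GVS]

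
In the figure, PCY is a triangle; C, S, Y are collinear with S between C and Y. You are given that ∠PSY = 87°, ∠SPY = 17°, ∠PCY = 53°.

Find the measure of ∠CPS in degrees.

1. ∠CSP = 93°  [linear pair at S on CY]
2. ∠PCS = 53°  [S on ray CY]
3. ∠CPS = 34°  [△PCS]

∠CPS = 34°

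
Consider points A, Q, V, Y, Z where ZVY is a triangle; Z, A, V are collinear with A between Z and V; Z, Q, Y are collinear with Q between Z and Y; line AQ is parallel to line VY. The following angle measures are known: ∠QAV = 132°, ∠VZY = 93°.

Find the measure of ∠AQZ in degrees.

∠AQZ = 39°

1. ∠QAZ = 48°  [linear pair at A on ZV]
2. ∠AZQ = 93°  [A on ZV, Q on ZY]
3. ∠AQZ = 39°  [△ZAQ]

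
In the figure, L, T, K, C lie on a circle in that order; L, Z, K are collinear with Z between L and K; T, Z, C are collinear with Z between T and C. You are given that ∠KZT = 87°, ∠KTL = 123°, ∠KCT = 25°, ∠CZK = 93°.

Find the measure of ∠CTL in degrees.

1. ∠LZT = 93°  [linear pair at Z on LK]
2. ∠KLT = 25°  [same arc TK]
3. ∠CTL = 62°  [△LZT]

∠CTL = 62°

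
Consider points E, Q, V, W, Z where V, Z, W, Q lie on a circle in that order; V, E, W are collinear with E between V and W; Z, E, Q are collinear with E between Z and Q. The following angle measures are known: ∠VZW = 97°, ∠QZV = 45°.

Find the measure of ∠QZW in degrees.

1. ∠VQW = 83°  [cyclic VZWQ, opposite ∠Z+∠Q]
2. ∠QWV = 45°  [same arc VQ]
3. ∠QVW = 52°  [△VWQ]
4. ∠QZW = 52°  [same arc WQ]

∠QZW = 52°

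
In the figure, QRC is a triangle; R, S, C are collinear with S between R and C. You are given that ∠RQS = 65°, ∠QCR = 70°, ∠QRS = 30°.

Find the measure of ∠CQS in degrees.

∠CQS = 15°

1. ∠QSR = 85°  [△QRS]
2. ∠QCS = 70°  [S on ray CR]
3. ∠CSQ = 95°  [linear pair at S on RC]
4. ∠CQS = 15°  [△QSC]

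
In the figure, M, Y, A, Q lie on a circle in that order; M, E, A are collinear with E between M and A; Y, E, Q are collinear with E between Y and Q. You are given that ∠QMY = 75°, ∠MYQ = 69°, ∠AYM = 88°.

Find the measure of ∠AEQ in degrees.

1. ∠MQY = 36°  [△MYQ]
2. ∠MAQ = 69°  [same arc MQ]
3. ∠AQM = 92°  [cyclic MYAQ, opposite ∠Y+∠Q]
4. ∠AMQ = 19°  [△MAQ]
5. ∠MEQ = 125°  [△MEQ]
6. ∠AEQ = 55°  [linear pair at E on MA]

∠AEQ = 55°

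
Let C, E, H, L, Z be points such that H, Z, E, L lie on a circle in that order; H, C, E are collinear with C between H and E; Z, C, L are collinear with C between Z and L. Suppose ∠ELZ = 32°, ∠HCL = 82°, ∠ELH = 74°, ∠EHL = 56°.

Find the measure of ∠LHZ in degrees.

1. ∠HLZ = 42°  [△HCL]
2. ∠HEL = 50°  [△HEL]
3. ∠HZL = 50°  [same arc HL]
4. ∠LHZ = 88°  [△HZL]

∠LHZ = 88°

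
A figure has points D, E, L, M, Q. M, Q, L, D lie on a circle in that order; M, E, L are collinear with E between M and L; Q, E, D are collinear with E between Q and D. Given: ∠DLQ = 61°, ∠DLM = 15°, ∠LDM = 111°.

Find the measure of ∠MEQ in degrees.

∠MEQ = 100°

1. ∠DMQ = 119°  [cyclic MQLD, opposite ∠M+∠L]
2. ∠DQM = 15°  [same arc MD]
3. ∠DML = 54°  [△MLD]
4. ∠MDQ = 46°  [△MQD]
5. ∠DQL = 54°  [same arc LD]
6. ∠MLQ = 46°  [same arc MQ]
7. ∠LEQ = 80°  [△QEL]
8. ∠MEQ = 100°  [linear pair at E on ML]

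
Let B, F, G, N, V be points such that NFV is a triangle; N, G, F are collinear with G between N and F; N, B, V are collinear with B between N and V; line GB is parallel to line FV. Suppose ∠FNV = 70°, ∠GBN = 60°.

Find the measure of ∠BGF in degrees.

∠BGF = 130°

1. ∠BNG = 70°  [G on NF, B on NV]
2. ∠BGN = 50°  [△NGB]
3. ∠BGF = 130°  [linear pair at G on NF]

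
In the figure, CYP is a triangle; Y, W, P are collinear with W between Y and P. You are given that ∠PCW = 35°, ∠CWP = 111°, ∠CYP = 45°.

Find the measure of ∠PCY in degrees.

1. ∠CPW = 34°  [△CWP]
2. ∠CPY = 34°  [W on ray PY]
3. ∠PCY = 101°  [△CYP]

∠PCY = 101°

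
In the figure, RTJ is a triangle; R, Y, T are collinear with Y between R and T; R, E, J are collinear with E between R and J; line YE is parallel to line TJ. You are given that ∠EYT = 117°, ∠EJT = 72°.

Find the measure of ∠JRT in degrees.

∠JRT = 45°

1. ∠EYR = 63°  [linear pair at Y on RT]
2. ∠RJT = 72°  [E on ray JR]
3. ∠JTR = 63°  [YE∥TJ, corresponding at Y]
4. ∠JRT = 45°  [△RTJ]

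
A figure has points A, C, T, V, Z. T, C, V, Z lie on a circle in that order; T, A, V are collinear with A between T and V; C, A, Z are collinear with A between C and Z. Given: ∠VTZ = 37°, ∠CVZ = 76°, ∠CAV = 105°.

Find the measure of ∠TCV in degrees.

1. ∠VCZ = 37°  [same arc VZ]
2. ∠CZV = 67°  [△CVZ]
3. ∠CVT = 38°  [△CAV]
4. ∠CTV = 67°  [same arc CV]
5. ∠TCV = 75°  [△TCV]

∠TCV = 75°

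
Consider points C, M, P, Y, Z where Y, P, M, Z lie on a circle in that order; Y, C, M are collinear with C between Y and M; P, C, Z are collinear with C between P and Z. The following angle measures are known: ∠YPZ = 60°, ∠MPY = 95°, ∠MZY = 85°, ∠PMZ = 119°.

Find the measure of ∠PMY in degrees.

1. ∠PYZ = 61°  [cyclic YPMZ, opposite ∠Y+∠M]
2. ∠PZY = 59°  [△YPZ]
3. ∠PMY = 59°  [same arc YP]

∠PMY = 59°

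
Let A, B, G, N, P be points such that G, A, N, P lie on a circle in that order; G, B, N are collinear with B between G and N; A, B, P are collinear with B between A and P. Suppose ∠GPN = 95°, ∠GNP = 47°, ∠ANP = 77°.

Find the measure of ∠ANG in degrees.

∠ANG = 30°

1. ∠GAP = 47°  [same arc GP]
2. ∠AGP = 103°  [cyclic GANP, opposite ∠G+∠N]
3. ∠APG = 30°  [△GAP]
4. ∠ANG = 30°  [same arc GA]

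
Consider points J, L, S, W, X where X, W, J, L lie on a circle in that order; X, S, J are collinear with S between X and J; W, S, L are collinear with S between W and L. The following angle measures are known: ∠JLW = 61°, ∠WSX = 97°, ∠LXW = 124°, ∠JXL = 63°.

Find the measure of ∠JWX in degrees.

1. ∠JXW = 61°  [same arc WJ]
2. ∠JSW = 83°  [linear pair at S on XJ]
3. ∠JWL = 63°  [same arc JL]
4. ∠WJX = 34°  [△WSJ]
5. ∠JWX = 85°  [△XWJ]

∠JWX = 85°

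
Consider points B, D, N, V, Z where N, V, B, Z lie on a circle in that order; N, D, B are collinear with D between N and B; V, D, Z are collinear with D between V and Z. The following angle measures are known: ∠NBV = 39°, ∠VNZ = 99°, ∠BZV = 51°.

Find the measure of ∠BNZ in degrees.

∠BNZ = 48°

1. ∠VBZ = 81°  [cyclic NVBZ, opposite ∠N+∠B]
2. ∠BVZ = 48°  [△VBZ]
3. ∠BNZ = 48°  [same arc BZ]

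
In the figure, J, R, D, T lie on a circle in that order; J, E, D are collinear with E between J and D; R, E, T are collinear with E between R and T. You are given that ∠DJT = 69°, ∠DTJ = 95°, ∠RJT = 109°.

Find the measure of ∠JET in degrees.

∠JET = 56°

1. ∠DRT = 69°  [same arc DT]
2. ∠JDT = 16°  [△JDT]
3. ∠RDT = 71°  [cyclic JRDT, opposite ∠J+∠D]
4. ∠DTR = 40°  [△RDT]
5. ∠DET = 124°  [△DET]
6. ∠JET = 56°  [linear pair at E on JD]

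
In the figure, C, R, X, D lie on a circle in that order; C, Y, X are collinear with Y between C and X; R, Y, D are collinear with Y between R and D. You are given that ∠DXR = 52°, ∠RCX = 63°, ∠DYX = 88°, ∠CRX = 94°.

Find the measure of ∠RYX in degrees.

∠RYX = 92°

1. ∠RDX = 63°  [same arc RX]
2. ∠CXR = 23°  [△CRX]
3. ∠DRX = 65°  [△RXD]
4. ∠RYX = 92°  [△RYX]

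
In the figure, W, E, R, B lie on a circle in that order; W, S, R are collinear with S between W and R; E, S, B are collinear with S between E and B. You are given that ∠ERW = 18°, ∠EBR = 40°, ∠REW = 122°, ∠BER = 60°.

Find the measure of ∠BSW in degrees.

1. ∠EBW = 18°  [same arc WE]
2. ∠BWR = 60°  [same arc RB]
3. ∠BSW = 102°  [△WSB]

∠BSW = 102°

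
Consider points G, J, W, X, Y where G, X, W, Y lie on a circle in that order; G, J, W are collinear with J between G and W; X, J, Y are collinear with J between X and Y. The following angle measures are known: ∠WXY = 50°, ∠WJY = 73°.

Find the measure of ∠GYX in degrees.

1. ∠WGY = 50°  [same arc WY]
2. ∠GJY = 107°  [linear pair at J on GW]
3. ∠GYX = 23°  [△GJY]

∠GYX = 23°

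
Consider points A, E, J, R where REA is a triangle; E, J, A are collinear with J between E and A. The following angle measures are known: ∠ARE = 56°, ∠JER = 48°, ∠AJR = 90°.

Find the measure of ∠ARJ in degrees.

∠ARJ = 14°

1. ∠AER = 48°  [J on ray EA]
2. ∠EAR = 76°  [△REA]
3. ∠JAR = 76°  [J on ray AE]
4. ∠ARJ = 14°  [△RJA]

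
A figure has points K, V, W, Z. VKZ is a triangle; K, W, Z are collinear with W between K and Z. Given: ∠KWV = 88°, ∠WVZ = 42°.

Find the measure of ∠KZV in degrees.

1. ∠VWZ = 92°  [linear pair at W on KZ]
2. ∠VZW = 46°  [△VWZ]
3. ∠KZV = 46°  [W on ray ZK]

∠KZV = 46°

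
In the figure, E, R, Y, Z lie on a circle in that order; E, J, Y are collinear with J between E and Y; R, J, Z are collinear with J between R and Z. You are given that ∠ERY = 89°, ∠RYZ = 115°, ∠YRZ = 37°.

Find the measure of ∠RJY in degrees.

∠RJY = 80°

1. ∠RZY = 28°  [△RYZ]
2. ∠REY = 28°  [same arc RY]
3. ∠EYR = 63°  [△ERY]
4. ∠RJY = 80°  [△RJY]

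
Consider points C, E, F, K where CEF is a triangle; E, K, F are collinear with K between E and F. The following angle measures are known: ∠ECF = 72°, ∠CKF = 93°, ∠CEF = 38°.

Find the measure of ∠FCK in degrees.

∠FCK = 17°

1. ∠CFE = 70°  [△CEF]
2. ∠CFK = 70°  [K on ray FE]
3. ∠FCK = 17°  [△CKF]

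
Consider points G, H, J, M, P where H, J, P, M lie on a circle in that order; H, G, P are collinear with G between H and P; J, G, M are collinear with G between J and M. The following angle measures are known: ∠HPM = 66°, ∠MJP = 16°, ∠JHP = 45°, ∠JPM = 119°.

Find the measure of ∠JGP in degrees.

1. ∠HJM = 66°  [same arc HM]
2. ∠HGJ = 69°  [△HGJ]
3. ∠JGP = 111°  [linear pair at G on HP]

∠JGP = 111°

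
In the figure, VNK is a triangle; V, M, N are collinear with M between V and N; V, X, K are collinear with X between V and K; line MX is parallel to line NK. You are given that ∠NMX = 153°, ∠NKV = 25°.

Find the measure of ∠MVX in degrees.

∠MVX = 128°

1. ∠VMX = 27°  [linear pair at M on VN]
2. ∠MXV = 25°  [MX∥NK, corresponding at X]
3. ∠MVX = 128°  [△VMX]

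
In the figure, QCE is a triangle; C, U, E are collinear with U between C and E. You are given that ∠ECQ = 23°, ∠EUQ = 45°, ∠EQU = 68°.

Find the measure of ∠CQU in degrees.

∠CQU = 22°

1. ∠QCU = 23°  [U on ray CE]
2. ∠CUQ = 135°  [linear pair at U on CE]
3. ∠CQU = 22°  [△QCU]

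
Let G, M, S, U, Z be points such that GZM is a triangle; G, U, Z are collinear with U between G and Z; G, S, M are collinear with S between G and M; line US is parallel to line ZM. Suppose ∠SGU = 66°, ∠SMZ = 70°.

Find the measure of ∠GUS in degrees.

1. ∠MGZ = 66°  [U on GZ, S on GM]
2. ∠GMZ = 70°  [S on ray MG]
3. ∠GZM = 44°  [△GZM]
4. ∠GUS = 44°  [US∥ZM, corresponding at U]

∠GUS = 44°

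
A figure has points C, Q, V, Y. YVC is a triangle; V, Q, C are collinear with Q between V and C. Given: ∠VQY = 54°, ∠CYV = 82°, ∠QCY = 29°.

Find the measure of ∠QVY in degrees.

1. ∠VCY = 29°  [Q on ray CV]
2. ∠CVY = 69°  [△YVC]
3. ∠QVY = 69°  [Q on ray VC]

∠QVY = 69°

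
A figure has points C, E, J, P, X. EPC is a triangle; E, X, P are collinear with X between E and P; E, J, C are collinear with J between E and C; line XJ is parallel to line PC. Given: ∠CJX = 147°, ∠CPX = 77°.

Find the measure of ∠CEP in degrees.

∠CEP = 70°

1. ∠EJX = 33°  [linear pair at J on EC]
2. ∠CPE = 77°  [X on ray PE]
3. ∠ECP = 33°  [XJ∥PC, corresponding at J]
4. ∠CEP = 70°  [△EPC]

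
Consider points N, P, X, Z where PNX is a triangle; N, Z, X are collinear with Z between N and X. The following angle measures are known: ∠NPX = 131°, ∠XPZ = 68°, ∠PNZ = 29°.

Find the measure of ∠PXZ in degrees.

1. ∠PNX = 29°  [Z on ray NX]
2. ∠NXP = 20°  [△PNX]
3. ∠PXZ = 20°  [Z on ray XN]

∠PXZ = 20°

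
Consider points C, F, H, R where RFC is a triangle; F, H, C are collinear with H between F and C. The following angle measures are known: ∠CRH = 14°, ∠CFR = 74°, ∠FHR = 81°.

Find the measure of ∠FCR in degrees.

∠FCR = 67°

1. ∠CHR = 99°  [linear pair at H on FC]
2. ∠HCR = 67°  [△RHC]
3. ∠FCR = 67°  [H on ray CF]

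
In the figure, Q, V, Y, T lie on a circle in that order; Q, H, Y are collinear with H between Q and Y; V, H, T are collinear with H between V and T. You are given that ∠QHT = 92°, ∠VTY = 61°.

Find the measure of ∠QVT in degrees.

∠QVT = 31°

1. ∠VHY = 92°  [vertical angles at H]
2. ∠VQY = 61°  [same arc VY]
3. ∠QHV = 88°  [linear pair at H on QY]
4. ∠QVT = 31°  [△QHV]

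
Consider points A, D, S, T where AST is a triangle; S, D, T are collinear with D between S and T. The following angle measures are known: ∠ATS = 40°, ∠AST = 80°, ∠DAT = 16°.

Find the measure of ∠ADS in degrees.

1. ∠ATD = 40°  [D on ray TS]
2. ∠ADT = 124°  [△ADT]
3. ∠ADS = 56°  [linear pair at D on ST]

∠ADS = 56°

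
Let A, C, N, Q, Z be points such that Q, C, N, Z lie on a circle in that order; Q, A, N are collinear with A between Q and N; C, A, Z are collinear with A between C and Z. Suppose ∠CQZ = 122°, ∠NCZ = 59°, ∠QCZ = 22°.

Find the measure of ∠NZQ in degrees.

∠NZQ = 99°

1. ∠NQZ = 59°  [same arc NZ]
2. ∠QNZ = 22°  [same arc QZ]
3. ∠NZQ = 99°  [△QNZ]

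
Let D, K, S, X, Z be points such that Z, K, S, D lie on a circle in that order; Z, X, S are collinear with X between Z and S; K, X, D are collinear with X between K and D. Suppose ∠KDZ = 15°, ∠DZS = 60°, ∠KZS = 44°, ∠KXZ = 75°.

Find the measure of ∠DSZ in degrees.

1. ∠KDS = 44°  [same arc KS]
2. ∠DXS = 75°  [vertical angles at X]
3. ∠DSZ = 61°  [△SXD]

∠DSZ = 61°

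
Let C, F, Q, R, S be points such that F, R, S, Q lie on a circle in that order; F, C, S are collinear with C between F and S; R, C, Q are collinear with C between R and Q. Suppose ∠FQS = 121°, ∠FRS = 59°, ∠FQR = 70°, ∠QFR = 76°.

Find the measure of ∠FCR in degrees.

∠FCR = 95°

1. ∠FSR = 70°  [same arc FR]
2. ∠FRQ = 34°  [△FRQ]
3. ∠RFS = 51°  [△FRS]
4. ∠FCR = 95°  [△FCR]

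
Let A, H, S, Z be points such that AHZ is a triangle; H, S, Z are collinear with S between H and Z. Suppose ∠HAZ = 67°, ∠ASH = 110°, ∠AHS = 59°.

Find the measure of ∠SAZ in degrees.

1. ∠ASZ = 70°  [linear pair at S on HZ]
2. ∠AHZ = 59°  [S on ray HZ]
3. ∠AZH = 54°  [△AHZ]
4. ∠AZS = 54°  [S on ray ZH]
5. ∠SAZ = 56°  [△ASZ]

∠SAZ = 56°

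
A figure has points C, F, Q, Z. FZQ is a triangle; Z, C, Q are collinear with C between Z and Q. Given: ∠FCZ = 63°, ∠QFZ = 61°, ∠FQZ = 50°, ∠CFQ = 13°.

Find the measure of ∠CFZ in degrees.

1. ∠FZQ = 69°  [△FZQ]
2. ∠CZF = 69°  [C on ray ZQ]
3. ∠CFZ = 48°  [△FZC]

∠CFZ = 48°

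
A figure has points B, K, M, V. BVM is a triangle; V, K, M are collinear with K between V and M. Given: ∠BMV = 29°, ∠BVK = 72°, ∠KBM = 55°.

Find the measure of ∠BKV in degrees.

1. ∠BMK = 29°  [K on ray MV]
2. ∠BKM = 96°  [△BKM]
3. ∠BKV = 84°  [linear pair at K on VM]

∠BKV = 84°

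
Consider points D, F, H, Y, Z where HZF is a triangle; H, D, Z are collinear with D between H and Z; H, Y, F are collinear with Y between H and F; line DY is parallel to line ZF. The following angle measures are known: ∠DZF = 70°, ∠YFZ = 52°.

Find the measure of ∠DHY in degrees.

∠DHY = 58°

1. ∠FZH = 70°  [D on ray ZH]
2. ∠HFZ = 52°  [Y on ray FH]
3. ∠FHZ = 58°  [△HZF]
4. ∠DHY = 58°  [D on HZ, Y on HF]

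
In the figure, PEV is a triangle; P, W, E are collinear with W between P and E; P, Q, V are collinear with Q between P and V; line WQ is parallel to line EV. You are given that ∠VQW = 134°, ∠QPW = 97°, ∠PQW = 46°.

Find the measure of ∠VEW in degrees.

1. ∠PWQ = 37°  [△PWQ]
2. ∠EWQ = 143°  [linear pair at W on PE]
3. ∠VEW = 37°  [WQ∥EV, co-interior at E–W]

∠VEW = 37°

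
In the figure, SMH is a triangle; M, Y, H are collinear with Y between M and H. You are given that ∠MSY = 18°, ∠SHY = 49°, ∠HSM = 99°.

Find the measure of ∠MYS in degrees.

∠MYS = 130°

1. ∠MHS = 49°  [Y on ray HM]
2. ∠HMS = 32°  [△SMH]
3. ∠SMY = 32°  [Y on ray MH]
4. ∠MYS = 130°  [△SMY]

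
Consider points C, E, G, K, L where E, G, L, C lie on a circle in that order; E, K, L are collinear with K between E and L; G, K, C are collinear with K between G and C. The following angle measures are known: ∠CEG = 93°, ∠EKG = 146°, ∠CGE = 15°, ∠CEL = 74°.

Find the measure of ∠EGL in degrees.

1. ∠ECG = 72°  [△EGC]
2. ∠GEL = 19°  [△EKG]
3. ∠ELG = 72°  [same arc EG]
4. ∠EGL = 89°  [△EGL]

∠EGL = 89°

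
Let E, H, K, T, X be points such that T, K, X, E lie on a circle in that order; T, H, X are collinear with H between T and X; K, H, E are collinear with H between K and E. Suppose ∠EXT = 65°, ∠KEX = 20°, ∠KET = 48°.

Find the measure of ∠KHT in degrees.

1. ∠EKT = 65°  [same arc TE]
2. ∠KTX = 20°  [same arc KX]
3. ∠KHT = 95°  [△THK]

∠KHT = 95°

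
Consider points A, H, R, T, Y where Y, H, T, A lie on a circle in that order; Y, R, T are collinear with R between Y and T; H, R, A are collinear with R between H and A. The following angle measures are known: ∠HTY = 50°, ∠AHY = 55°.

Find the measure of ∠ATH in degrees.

∠ATH = 105°

1. ∠HAY = 50°  [same arc YH]
2. ∠AYH = 75°  [△YHA]
3. ∠ATH = 105°  [cyclic YHTA, opposite ∠Y+∠T]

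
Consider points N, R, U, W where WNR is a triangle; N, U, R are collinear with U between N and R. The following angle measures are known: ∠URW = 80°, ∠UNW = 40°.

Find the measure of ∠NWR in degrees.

1. ∠NRW = 80°  [U on ray RN]
2. ∠RNW = 40°  [U on ray NR]
3. ∠NWR = 60°  [△WNR]

∠NWR = 60°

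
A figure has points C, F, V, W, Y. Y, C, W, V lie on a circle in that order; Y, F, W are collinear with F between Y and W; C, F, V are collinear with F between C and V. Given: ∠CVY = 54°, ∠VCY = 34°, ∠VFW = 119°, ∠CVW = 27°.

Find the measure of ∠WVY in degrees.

∠WVY = 81°

1. ∠CWY = 54°  [same arc YC]
2. ∠CYW = 27°  [same arc CW]
3. ∠WCY = 99°  [△YCW]
4. ∠WVY = 81°  [cyclic YCWV, opposite ∠C+∠V]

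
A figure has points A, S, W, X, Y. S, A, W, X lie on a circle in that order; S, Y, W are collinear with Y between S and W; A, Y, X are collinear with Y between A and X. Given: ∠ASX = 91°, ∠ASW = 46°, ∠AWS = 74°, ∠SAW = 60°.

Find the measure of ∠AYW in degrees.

∠AYW = 61°

1. ∠AWX = 89°  [cyclic SAWX, opposite ∠S+∠W]
2. ∠AXW = 46°  [same arc AW]
3. ∠WAX = 45°  [△AWX]
4. ∠AYW = 61°  [△AYW]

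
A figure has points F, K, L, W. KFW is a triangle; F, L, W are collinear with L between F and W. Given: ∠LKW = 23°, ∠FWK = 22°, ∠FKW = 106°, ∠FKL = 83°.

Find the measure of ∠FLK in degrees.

∠FLK = 45°

1. ∠KFW = 52°  [△KFW]
2. ∠KFL = 52°  [L on ray FW]
3. ∠FLK = 45°  [△KFL]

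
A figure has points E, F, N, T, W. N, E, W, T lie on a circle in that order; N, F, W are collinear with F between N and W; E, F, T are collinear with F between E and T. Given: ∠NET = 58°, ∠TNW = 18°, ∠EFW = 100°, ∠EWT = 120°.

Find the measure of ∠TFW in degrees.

∠TFW = 80°

1. ∠NWT = 58°  [same arc NT]
2. ∠TEW = 18°  [same arc WT]
3. ∠ETW = 42°  [△EWT]
4. ∠TFW = 80°  [△WFT]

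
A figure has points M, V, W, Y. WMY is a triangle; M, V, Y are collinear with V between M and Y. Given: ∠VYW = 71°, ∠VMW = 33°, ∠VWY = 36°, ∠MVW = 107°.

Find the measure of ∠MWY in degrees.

1. ∠MYW = 71°  [V on ray YM]
2. ∠WMY = 33°  [V on ray MY]
3. ∠MWY = 76°  [△WMY]

∠MWY = 76°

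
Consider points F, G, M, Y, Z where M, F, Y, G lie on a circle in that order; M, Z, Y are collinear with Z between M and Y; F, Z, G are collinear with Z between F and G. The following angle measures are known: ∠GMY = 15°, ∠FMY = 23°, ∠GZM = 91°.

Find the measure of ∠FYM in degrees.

1. ∠GFY = 15°  [same arc YG]
2. ∠FZY = 91°  [vertical angles at Z]
3. ∠FYM = 74°  [△FZY]

∠FYM = 74°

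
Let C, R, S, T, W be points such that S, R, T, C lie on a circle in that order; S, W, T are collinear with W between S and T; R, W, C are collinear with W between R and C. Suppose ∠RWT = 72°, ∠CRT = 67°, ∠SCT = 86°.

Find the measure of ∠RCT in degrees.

1. ∠CWS = 72°  [vertical angles at W]
2. ∠CST = 67°  [same arc TC]
3. ∠CTS = 27°  [△STC]
4. ∠CWT = 108°  [linear pair at W on ST]
5. ∠RCT = 45°  [△TWC]

∠RCT = 45°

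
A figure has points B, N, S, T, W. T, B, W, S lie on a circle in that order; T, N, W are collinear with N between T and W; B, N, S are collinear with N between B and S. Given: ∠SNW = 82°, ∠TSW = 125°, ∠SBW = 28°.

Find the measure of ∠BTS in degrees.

∠BTS = 99°

1. ∠SNT = 98°  [linear pair at N on TW]
2. ∠STW = 28°  [same arc WS]
3. ∠BST = 54°  [△TNS]
4. ∠SWT = 27°  [△TWS]
5. ∠SBT = 27°  [same arc TS]
6. ∠BTS = 99°  [△TBS]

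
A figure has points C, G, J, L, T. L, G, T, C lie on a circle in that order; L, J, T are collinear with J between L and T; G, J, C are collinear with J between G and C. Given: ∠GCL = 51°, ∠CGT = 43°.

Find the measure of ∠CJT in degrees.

∠CJT = 94°

1. ∠CLT = 43°  [same arc TC]
2. ∠CJL = 86°  [△LJC]
3. ∠CJT = 94°  [linear pair at J on LT]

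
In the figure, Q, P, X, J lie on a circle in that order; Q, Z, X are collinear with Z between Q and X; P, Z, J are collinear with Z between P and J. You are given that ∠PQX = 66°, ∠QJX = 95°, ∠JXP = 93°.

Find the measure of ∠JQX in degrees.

∠JQX = 21°

1. ∠PJX = 66°  [same arc PX]
2. ∠JPX = 21°  [△PXJ]
3. ∠JQX = 21°  [same arc XJ]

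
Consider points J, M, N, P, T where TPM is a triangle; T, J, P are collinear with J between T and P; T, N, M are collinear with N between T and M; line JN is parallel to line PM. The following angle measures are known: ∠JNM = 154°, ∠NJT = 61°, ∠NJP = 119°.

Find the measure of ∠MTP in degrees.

∠MTP = 93°

1. ∠JNT = 26°  [linear pair at N on TM]
2. ∠JTN = 93°  [△TJN]
3. ∠MTP = 93°  [J on TP, N on TM]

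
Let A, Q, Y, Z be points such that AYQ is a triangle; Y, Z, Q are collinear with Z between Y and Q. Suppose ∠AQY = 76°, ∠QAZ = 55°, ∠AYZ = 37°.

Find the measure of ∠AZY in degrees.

∠AZY = 131°

1. ∠AQZ = 76°  [Z on ray QY]
2. ∠AZQ = 49°  [△AZQ]
3. ∠AZY = 131°  [linear pair at Z on YQ]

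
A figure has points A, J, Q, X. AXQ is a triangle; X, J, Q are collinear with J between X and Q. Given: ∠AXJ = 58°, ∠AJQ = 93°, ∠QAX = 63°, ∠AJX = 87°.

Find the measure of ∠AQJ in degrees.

∠AQJ = 59°

1. ∠AXQ = 58°  [J on ray XQ]
2. ∠AQX = 59°  [△AXQ]
3. ∠AQJ = 59°  [J on ray QX]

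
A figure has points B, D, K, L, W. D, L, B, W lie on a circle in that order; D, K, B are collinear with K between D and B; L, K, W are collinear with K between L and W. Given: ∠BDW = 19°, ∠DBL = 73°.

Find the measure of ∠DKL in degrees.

1. ∠BLW = 19°  [same arc BW]
2. ∠BKL = 88°  [△LKB]
3. ∠DKL = 92°  [linear pair at K on DB]

∠DKL = 92°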